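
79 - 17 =62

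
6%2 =0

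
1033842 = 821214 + 212628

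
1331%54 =35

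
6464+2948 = 9412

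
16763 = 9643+7120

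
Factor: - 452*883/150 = -199558/75 = - 2^1*3^ ( - 1)*5^(  -  2 )*113^1*883^1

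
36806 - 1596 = 35210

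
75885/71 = 75885/71 = 1068.80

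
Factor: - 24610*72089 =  - 1774110290 = -2^1  *  5^1 *23^1*107^1*72089^1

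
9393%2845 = 858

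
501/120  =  4+7/40 = 4.17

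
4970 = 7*710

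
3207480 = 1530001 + 1677479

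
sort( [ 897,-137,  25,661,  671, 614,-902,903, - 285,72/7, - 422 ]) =[ - 902, -422, - 285, - 137, 72/7,25, 614 , 661,671, 897,903] 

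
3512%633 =347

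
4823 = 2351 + 2472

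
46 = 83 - 37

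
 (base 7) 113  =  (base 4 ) 323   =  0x3b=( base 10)59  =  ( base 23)2d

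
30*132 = 3960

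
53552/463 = 53552/463 = 115.66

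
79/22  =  79/22= 3.59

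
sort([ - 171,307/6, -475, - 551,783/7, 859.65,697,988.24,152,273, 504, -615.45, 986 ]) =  [ - 615.45, - 551, - 475, - 171, 307/6,783/7,152 , 273, 504,697,  859.65, 986,988.24]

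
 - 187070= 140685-327755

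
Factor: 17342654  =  2^1*7^1 *1238761^1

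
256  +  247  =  503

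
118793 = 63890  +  54903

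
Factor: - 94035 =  - 3^1*5^1 * 6269^1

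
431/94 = 431/94 = 4.59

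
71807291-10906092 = 60901199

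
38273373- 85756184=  - 47482811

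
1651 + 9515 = 11166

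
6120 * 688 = 4210560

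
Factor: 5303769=3^1*1767923^1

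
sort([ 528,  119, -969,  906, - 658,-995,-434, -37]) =[ - 995, - 969,-658, - 434, - 37,  119,528, 906 ]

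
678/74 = 9+6/37 = 9.16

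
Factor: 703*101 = 19^1 * 37^1 * 101^1 = 71003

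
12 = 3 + 9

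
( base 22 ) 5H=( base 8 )177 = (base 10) 127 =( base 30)47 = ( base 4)1333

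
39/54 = 13/18 = 0.72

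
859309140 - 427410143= 431898997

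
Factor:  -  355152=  - 2^4*3^1*7^2*151^1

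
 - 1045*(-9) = 9405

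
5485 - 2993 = 2492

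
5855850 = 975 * 6006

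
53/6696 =53/6696  =  0.01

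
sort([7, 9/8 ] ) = [ 9/8,7 ]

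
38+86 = 124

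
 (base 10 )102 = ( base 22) 4e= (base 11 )93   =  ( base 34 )30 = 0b1100110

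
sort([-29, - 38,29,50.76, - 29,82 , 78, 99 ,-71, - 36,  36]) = [-71,-38,-36,-29, - 29 , 29,36, 50.76,78,82, 99]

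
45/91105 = 9/18221 = 0.00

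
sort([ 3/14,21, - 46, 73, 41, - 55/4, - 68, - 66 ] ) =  [- 68, - 66, - 46,- 55/4,3/14, 21, 41,  73 ] 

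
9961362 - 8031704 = 1929658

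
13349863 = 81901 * 163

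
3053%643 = 481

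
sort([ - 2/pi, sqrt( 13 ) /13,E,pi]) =[  -  2/pi,sqrt( 13)/13, E,pi]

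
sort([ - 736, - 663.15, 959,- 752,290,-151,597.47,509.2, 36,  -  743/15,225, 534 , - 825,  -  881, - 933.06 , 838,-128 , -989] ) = [  -  989, - 933.06, - 881, - 825, - 752, -736, - 663.15, - 151,-128, - 743/15, 36, 225,290, 509.2,534,597.47,838,959]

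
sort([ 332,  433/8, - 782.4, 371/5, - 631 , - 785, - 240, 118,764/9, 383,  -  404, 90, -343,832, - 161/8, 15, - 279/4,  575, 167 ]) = [ - 785,-782.4, - 631, - 404, - 343, - 240, - 279/4, - 161/8,15,  433/8,  371/5,  764/9, 90, 118, 167,332, 383, 575, 832 ]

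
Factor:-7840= -2^5*5^1*7^2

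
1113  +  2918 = 4031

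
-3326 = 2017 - 5343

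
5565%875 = 315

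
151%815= 151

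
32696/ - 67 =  - 488/1 = - 488.00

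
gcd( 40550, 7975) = 25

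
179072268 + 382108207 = 561180475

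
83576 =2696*31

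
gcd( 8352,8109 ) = 9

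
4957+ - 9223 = -4266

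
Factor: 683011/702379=7^2* 53^1*263^1*702379^( - 1)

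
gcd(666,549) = 9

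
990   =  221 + 769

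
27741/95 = 27741/95  =  292.01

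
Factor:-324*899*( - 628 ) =182921328 =2^4 * 3^4*29^1 * 31^1*157^1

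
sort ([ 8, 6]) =[6,  8]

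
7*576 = 4032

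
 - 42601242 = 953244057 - 995845299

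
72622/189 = 384+46/189 = 384.24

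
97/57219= 97/57219 = 0.00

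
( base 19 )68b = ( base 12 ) 1421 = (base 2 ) 100100011001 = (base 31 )2D4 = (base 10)2329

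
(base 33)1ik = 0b11010100111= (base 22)3b9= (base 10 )1703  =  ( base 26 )2DD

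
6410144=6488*988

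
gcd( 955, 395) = 5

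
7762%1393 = 797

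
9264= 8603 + 661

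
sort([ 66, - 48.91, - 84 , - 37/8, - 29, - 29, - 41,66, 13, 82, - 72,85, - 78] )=[ - 84, - 78, - 72,- 48.91, -41, - 29, - 29 , - 37/8,13,66, 66, 82, 85]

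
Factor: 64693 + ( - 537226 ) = - 472533=-  3^1*31^1*5081^1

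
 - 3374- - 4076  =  702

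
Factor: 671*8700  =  5837700  =  2^2 * 3^1 * 5^2*11^1 * 29^1*61^1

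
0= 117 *0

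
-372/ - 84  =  31/7= 4.43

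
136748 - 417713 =-280965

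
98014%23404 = 4398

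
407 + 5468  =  5875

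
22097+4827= 26924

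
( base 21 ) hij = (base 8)17326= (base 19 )12G9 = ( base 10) 7894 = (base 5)223034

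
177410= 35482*5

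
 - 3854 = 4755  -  8609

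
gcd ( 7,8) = 1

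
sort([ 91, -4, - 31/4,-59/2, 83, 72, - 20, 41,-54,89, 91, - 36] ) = [-54,- 36, - 59/2 , - 20, - 31/4, - 4,  41, 72,83,89,91,91 ]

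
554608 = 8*69326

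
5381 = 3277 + 2104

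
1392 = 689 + 703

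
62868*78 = 4903704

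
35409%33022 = 2387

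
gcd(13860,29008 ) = 28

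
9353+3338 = 12691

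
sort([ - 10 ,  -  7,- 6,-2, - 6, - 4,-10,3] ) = [ - 10, - 10, - 7, - 6, - 6, - 4, - 2,  3] 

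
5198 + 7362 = 12560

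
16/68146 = 8/34073  =  0.00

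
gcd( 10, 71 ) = 1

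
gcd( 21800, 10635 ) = 5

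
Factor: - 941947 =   -  941947^1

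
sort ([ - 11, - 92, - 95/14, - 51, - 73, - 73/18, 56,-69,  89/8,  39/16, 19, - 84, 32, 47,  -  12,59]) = [ - 92, - 84 ,- 73, - 69, - 51, - 12 , - 11, - 95/14, - 73/18 , 39/16, 89/8,19, 32,  47, 56,59 ]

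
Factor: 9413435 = 5^1*191^1*9857^1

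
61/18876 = 61/18876 = 0.00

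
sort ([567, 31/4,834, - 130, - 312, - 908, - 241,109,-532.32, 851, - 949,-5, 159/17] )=[ - 949, - 908, -532.32, - 312, -241, - 130, - 5  ,  31/4,159/17,109, 567,834,851 ] 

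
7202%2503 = 2196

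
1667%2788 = 1667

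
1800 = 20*90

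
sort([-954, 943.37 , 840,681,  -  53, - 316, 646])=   [ - 954,-316 , - 53,  646,681, 840, 943.37]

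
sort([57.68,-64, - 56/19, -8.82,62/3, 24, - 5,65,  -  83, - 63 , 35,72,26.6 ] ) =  [  -  83, - 64, - 63, - 8.82, - 5, - 56/19, 62/3, 24, 26.6,35, 57.68, 65,  72] 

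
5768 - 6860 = -1092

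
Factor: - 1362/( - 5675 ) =6/25=2^1 * 3^1*5^(-2 ) 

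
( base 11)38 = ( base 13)32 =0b101001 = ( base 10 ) 41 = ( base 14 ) 2d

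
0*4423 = 0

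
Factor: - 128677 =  - 128677^1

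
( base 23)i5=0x1A3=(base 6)1535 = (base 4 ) 12203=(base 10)419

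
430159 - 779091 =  - 348932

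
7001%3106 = 789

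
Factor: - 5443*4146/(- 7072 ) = 11283339/3536 = 2^( - 4)*3^1*13^ ( -1)*17^( - 1)*691^1*5443^1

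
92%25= 17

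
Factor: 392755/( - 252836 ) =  - 2^(-2)*5^1*11^1*31^( - 1 )*37^1*193^1 * 2039^( - 1) 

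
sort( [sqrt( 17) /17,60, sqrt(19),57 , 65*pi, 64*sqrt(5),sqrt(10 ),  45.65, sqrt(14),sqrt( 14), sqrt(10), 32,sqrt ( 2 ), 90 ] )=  [ sqrt(17 )/17, sqrt(2 ),sqrt(10),sqrt ( 10), sqrt(14 ), sqrt( 14), sqrt(19 ), 32, 45.65, 57 , 60,90, 64 * sqrt(5 ), 65*pi]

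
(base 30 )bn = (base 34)AD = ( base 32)b1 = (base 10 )353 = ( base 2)101100001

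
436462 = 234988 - -201474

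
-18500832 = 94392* ( - 196 )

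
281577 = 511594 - 230017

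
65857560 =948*69470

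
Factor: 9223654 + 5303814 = 14527468  =  2^2*31^1*79^1 *1483^1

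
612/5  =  612/5 = 122.40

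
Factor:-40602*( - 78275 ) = 3178121550= 2^1*3^1*5^2*31^1  *67^1 *101^2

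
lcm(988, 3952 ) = 3952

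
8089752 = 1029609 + 7060143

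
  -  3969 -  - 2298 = - 1671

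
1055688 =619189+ 436499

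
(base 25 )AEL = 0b1100111011101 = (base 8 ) 14735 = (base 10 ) 6621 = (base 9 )10066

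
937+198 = 1135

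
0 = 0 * 85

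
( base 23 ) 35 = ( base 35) 24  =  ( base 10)74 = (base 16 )4a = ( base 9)82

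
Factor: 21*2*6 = 2^2*3^2 *7^1 = 252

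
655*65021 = 42588755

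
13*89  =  1157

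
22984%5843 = 5455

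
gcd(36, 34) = 2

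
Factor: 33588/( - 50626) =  - 2^1* 3^3 * 17^( - 1)*311^1*1489^( - 1)  =  - 16794/25313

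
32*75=2400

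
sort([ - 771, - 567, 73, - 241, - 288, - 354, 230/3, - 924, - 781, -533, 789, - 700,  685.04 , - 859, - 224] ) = [ - 924, - 859,-781, -771, - 700, - 567, - 533, - 354,-288, -241 , - 224, 73 , 230/3 , 685.04,789]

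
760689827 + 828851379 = 1589541206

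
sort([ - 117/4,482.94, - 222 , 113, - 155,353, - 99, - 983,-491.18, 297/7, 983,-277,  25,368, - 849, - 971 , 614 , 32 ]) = [ - 983 , - 971, - 849, - 491.18,-277, - 222, - 155, - 99, - 117/4,25,32 , 297/7 , 113,353, 368, 482.94, 614, 983]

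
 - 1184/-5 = 236 + 4/5= 236.80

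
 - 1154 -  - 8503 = 7349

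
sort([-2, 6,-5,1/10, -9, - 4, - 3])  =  [ - 9, - 5  , -4, - 3, - 2, 1/10,6 ]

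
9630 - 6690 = 2940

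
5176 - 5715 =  - 539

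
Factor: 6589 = 11^1*599^1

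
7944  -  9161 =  - 1217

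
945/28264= 945/28264 = 0.03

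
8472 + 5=8477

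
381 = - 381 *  ( - 1)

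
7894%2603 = 85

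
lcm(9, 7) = 63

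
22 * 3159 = 69498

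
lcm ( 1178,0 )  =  0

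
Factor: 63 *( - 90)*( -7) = 2^1*3^4 * 5^1*7^2 = 39690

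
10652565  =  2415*4411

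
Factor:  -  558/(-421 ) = 2^1*3^2*31^1 * 421^( - 1 )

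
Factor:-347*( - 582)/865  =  201954/865 = 2^1 * 3^1 * 5^(- 1)*97^1 * 173^( - 1 )*347^1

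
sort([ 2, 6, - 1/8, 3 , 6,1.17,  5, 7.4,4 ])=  [  -  1/8,  1.17,2,3,4,5, 6 , 6, 7.4 ]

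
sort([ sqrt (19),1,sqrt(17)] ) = [ 1,sqrt(17),sqrt( 19)] 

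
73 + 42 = 115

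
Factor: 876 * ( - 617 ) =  - 540492  =  -2^2 * 3^1 *73^1*617^1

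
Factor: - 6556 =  - 2^2*11^1*149^1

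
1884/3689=1884/3689 = 0.51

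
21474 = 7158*3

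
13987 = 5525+8462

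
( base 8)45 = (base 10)37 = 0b100101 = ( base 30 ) 17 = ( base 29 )18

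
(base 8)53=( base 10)43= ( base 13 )34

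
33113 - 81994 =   -  48881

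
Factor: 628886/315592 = 821/412 = 2^(- 2 )*103^(-1)*821^1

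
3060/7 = 437 +1/7 =437.14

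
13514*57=770298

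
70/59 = 1 +11/59 = 1.19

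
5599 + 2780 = 8379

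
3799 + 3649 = 7448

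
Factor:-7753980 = - 2^2*3^1* 5^1 * 13^1*9941^1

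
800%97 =24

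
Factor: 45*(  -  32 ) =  - 2^5 *3^2*5^1 = - 1440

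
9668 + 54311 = 63979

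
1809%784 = 241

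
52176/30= 8696/5 = 1739.20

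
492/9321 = 164/3107 = 0.05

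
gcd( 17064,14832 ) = 72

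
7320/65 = 1464/13 = 112.62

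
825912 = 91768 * 9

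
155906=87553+68353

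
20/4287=20/4287= 0.00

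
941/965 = 941/965 = 0.98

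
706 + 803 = 1509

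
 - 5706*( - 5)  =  28530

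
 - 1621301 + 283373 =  - 1337928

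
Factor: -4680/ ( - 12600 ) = 5^( - 1)*7^( - 1 )*13^1 = 13/35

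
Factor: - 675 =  - 3^3*5^2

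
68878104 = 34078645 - - 34799459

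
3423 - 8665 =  - 5242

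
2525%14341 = 2525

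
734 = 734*1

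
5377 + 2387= 7764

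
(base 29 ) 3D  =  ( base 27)3J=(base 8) 144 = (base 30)3A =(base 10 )100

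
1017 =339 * 3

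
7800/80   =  97 + 1/2 = 97.50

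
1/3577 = 1/3577  =  0.00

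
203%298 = 203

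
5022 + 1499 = 6521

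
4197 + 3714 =7911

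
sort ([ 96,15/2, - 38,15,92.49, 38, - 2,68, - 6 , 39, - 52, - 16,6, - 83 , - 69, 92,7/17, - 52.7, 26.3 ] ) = [ - 83, - 69, - 52.7, - 52, - 38, - 16, - 6,  -  2,  7/17,6,15/2,15,26.3,38 , 39,68,92,92.49,96 ] 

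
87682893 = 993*88301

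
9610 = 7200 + 2410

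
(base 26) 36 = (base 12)70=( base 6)220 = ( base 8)124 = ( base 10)84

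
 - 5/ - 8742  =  5/8742 = 0.00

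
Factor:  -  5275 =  - 5^2*211^1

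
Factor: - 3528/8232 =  - 3/7 = - 3^1*7^( - 1 ) 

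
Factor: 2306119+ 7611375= 2^1*17^1*291691^1 = 9917494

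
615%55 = 10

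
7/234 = 7/234 = 0.03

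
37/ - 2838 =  - 37/2838 = - 0.01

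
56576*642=36321792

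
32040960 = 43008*745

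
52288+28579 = 80867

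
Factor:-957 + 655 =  - 2^1*151^1 = - 302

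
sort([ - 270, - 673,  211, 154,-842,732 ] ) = [ - 842, - 673,-270,154 , 211, 732 ]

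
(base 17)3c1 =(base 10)1072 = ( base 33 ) wg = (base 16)430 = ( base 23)20e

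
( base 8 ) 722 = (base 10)466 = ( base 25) IG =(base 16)1d2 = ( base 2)111010010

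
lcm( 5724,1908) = 5724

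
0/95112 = 0 = 0.00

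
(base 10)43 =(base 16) 2b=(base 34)19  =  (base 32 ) 1b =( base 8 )53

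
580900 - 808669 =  - 227769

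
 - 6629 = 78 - 6707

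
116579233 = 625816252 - 509237019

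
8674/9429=8674/9429 = 0.92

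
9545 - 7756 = 1789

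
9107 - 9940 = - 833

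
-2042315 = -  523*3905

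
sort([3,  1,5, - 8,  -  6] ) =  [ - 8, - 6,1,3 , 5 ]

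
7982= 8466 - 484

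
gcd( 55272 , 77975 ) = 1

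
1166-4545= - 3379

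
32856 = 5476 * 6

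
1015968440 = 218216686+797751754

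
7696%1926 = 1918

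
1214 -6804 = - 5590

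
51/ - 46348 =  - 1 + 46297/46348 = -0.00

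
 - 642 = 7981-8623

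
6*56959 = 341754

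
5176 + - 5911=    - 735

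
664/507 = 1 + 157/507 =1.31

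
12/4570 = 6/2285 =0.00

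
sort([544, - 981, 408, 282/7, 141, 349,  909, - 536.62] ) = [ - 981,-536.62, 282/7, 141, 349, 408, 544, 909 ]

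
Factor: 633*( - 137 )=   -  86721 = - 3^1 * 137^1*211^1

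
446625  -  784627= - 338002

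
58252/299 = 194 + 246/299 = 194.82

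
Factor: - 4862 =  - 2^1 * 11^1* 13^1*17^1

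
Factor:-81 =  - 3^4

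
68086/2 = 34043 = 34043.00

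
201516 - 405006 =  - 203490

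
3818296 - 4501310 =- 683014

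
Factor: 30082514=2^1*7^1 * 11^1 * 195341^1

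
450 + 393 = 843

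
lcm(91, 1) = 91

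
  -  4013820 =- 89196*45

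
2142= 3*714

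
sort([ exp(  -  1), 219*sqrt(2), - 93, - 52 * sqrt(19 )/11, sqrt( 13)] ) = [-93, - 52*sqrt ( 19 ) /11,exp( - 1 ), sqrt ( 13), 219*sqrt ( 2)]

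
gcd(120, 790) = 10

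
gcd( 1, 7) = 1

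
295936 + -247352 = 48584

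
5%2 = 1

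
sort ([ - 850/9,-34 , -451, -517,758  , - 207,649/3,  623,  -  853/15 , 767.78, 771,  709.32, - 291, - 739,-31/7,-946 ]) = [ - 946, - 739, - 517,-451,-291,-207,- 850/9, - 853/15, - 34, - 31/7, 649/3,623,709.32,758,767.78, 771 ]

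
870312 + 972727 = 1843039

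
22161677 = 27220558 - 5058881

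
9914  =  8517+1397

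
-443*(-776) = 343768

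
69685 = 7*9955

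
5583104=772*7232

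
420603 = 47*8949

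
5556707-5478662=78045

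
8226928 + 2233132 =10460060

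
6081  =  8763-2682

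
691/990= 691/990=0.70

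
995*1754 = 1745230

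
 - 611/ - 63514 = 611/63514 =0.01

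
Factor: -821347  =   - 317^1*2591^1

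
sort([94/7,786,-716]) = [ - 716,  94/7, 786 ]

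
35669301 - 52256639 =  - 16587338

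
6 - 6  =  0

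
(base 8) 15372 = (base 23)D16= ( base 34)5X4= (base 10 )6906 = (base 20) H56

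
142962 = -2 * ( - 71481)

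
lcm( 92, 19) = 1748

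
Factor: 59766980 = 2^2*5^1*7^1*13^1*32839^1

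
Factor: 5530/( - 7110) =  - 3^( - 2 )*7^1 = -7/9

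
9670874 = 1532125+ 8138749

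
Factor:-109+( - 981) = -2^1 *5^1*109^1 = -1090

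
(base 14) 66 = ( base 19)4E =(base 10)90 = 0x5a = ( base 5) 330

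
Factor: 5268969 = 3^5*21683^1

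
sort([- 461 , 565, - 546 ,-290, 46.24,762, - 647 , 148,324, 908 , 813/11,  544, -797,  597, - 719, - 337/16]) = [ - 797, - 719, - 647, - 546, - 461, - 290, - 337/16, 46.24,813/11,148,324 , 544, 565,  597, 762,908 ]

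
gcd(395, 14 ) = 1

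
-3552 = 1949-5501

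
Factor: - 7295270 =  - 2^1*5^1*729527^1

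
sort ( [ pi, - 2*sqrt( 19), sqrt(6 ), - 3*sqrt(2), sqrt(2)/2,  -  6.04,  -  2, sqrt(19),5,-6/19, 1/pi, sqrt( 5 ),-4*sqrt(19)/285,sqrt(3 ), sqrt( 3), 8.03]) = [ - 2 * sqrt( 19),  -  6.04,-3*sqrt(2),-2,- 6/19, - 4*sqrt( 19)/285, 1/pi,sqrt( 2)/2 , sqrt(3) , sqrt(3), sqrt(5),  sqrt( 6) , pi,sqrt(19) , 5,8.03]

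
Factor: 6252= 2^2*3^1*521^1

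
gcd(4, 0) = 4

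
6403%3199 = 5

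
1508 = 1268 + 240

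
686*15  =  10290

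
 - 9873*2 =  - 19746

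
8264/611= 8264/611=   13.53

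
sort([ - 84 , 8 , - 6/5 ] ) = [ - 84, - 6/5, 8]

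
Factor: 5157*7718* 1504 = 2^6*3^3*17^1 * 47^1*191^1*227^1 = 59861795904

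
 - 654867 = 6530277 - 7185144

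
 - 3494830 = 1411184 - 4906014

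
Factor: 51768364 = 2^2 * 29^1*446279^1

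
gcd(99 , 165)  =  33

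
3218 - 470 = 2748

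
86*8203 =705458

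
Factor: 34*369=12546 = 2^1*3^2*17^1 * 41^1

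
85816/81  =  1059 +37/81 = 1059.46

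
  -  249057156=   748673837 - 997730993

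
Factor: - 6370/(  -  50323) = 2^1 * 5^1 * 79^( - 1) = 10/79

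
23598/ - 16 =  - 11799/8 = - 1474.88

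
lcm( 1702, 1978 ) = 73186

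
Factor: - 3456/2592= - 2^2*3^(-1 ) = - 4/3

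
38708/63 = 38708/63 = 614.41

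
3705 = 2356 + 1349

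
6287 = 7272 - 985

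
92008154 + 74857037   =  166865191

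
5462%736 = 310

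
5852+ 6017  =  11869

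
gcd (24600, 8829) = 3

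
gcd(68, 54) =2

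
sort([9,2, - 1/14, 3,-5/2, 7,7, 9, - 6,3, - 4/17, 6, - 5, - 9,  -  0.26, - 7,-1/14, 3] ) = [  -  9 ,-7,  -  6,  -  5, - 5/2, - 0.26,-4/17, - 1/14, - 1/14, 2,3, 3, 3,6,  7,7, 9,9 ] 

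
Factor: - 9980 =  - 2^2*5^1 * 499^1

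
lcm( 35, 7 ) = 35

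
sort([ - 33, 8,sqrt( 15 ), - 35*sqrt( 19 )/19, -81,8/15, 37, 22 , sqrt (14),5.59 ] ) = [  -  81, -33, -35 * sqrt( 19) /19,8/15 , sqrt(14 ), sqrt( 15) , 5.59, 8,22, 37]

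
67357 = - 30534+97891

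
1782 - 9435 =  - 7653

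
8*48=384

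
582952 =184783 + 398169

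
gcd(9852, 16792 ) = 4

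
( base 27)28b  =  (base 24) 2m5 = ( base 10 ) 1685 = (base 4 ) 122111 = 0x695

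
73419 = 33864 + 39555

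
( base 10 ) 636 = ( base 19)1e9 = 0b1001111100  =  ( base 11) 529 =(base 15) 2c6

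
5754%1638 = 840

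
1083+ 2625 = 3708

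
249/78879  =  83/26293 =0.00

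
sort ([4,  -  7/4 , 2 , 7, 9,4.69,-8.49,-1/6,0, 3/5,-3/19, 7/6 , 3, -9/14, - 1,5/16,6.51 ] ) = [ - 8.49, - 7/4, - 1,-9/14,-1/6,-3/19,0, 5/16,  3/5,7/6, 2 , 3,4, 4.69,6.51, 7,9]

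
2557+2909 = 5466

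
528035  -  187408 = 340627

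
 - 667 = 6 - 673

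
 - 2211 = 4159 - 6370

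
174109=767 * 227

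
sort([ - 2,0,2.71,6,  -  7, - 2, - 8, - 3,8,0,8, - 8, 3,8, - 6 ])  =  [-8, - 8, - 7, - 6, - 3 , - 2, - 2,0,0 , 2.71,3,  6,8, 8,  8]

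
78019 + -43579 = 34440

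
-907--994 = 87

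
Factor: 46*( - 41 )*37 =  - 2^1*23^1*37^1*41^1=- 69782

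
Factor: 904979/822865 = 5^( - 1 )*199^( - 1)*211^1*827^( - 1)  *  4289^1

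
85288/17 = 5016 + 16/17 = 5016.94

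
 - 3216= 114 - 3330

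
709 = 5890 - 5181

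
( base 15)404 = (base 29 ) 125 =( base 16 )388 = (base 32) s8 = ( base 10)904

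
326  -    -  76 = 402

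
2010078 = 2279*882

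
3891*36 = 140076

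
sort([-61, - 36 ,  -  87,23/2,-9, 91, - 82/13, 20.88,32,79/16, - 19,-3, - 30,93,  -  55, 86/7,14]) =[ - 87, - 61, - 55,-36,-30,  -  19, - 9, - 82/13, - 3, 79/16, 23/2,86/7,14,20.88, 32,91, 93]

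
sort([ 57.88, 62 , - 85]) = [ - 85, 57.88,62] 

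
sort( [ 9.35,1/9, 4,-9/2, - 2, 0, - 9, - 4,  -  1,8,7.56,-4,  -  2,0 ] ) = [ - 9, - 9/2,-4, - 4, - 2, - 2,  -  1, 0,0,1/9,4,7.56, 8, 9.35 ] 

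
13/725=13/725 = 0.02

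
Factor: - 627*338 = - 2^1 * 3^1 * 11^1*13^2 * 19^1 = - 211926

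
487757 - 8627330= - 8139573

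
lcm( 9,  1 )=9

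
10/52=5/26 = 0.19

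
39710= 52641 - 12931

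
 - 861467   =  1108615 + -1970082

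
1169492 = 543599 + 625893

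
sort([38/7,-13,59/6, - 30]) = [ -30,-13,38/7, 59/6 ]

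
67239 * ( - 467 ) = - 31400613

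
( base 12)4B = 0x3b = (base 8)73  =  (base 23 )2d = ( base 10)59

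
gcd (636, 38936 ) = 4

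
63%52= 11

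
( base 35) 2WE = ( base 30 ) 3te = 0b111000000000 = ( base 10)3584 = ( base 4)320000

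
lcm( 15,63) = 315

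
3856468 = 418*9226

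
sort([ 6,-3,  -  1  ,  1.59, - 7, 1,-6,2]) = [ - 7,-6, - 3, - 1,1,1.59,2, 6]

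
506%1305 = 506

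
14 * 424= 5936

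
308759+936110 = 1244869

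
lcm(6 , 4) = 12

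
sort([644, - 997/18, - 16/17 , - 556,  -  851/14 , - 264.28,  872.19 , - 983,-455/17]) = [ - 983, - 556, - 264.28, - 851/14, - 997/18, - 455/17, - 16/17, 644, 872.19]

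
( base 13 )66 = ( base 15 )59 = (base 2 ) 1010100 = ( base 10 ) 84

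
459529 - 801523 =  - 341994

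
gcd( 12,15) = 3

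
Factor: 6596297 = 6596297^1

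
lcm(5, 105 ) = 105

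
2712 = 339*8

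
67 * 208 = 13936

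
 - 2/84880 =- 1+ 42439/42440 = - 0.00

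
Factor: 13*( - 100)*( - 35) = 2^2*5^3*7^1*13^1=45500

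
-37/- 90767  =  37/90767 = 0.00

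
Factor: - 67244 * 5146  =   - 2^3*31^1*83^1 * 16811^1 = - 346037624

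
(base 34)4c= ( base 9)174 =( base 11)125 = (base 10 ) 148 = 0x94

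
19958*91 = 1816178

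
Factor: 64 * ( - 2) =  - 2^7 = - 128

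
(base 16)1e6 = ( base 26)ii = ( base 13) 2b5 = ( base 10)486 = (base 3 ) 200000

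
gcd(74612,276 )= 92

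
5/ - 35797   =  -5/35797 = - 0.00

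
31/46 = 31/46 = 0.67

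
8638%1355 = 508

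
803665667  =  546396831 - -257268836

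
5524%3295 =2229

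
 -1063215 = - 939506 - 123709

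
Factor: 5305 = 5^1 * 1061^1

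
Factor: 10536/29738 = 5268/14869 = 2^2*3^1*439^1* 14869^(-1) 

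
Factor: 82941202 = 2^1*41470601^1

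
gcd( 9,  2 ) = 1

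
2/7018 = 1/3509  =  0.00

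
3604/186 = 19 + 35/93 = 19.38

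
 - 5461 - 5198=-10659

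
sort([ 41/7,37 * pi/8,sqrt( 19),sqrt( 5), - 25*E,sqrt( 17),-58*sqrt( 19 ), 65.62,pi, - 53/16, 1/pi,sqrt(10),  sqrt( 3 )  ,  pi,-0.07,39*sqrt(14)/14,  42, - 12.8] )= [ - 58*sqrt( 19), - 25*E , - 12.8, - 53/16,  -  0.07,1/pi,sqrt( 3) , sqrt( 5 ),pi,pi,sqrt( 10),sqrt(17), sqrt ( 19 ),41/7,39*sqrt( 14 ) /14, 37 * pi/8, 42,65.62]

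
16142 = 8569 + 7573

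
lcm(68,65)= 4420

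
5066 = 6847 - 1781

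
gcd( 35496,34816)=136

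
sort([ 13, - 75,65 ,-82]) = [ - 82,  -  75,13, 65 ]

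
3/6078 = 1/2026 = 0.00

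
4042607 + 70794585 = 74837192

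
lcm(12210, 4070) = 12210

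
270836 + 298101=568937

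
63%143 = 63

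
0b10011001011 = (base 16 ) 4cb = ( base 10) 1227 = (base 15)56c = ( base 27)1ic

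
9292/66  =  4646/33=140.79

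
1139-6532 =-5393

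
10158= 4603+5555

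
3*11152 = 33456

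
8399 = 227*37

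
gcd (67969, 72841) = 1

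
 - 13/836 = -1 + 823/836 = - 0.02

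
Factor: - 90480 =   -  2^4*3^1*  5^1 * 13^1*29^1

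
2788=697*4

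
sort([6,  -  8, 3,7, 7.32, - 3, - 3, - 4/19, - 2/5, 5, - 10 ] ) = [ - 10 , - 8, - 3, - 3 , - 2/5, - 4/19,3, 5,6 , 7,  7.32] 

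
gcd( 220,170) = 10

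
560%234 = 92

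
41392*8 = 331136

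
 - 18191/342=-18191/342 = - 53.19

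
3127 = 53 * 59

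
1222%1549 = 1222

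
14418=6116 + 8302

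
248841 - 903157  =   - 654316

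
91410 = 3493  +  87917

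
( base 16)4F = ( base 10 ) 79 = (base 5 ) 304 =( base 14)59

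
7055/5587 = 7055/5587 = 1.26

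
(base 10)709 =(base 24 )15d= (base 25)139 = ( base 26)117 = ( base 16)2c5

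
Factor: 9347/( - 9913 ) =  - 13^1*23^(- 1)*431^( - 1) *719^1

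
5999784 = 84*71426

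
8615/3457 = 2  +  1701/3457 = 2.49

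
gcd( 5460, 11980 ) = 20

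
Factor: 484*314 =2^3* 11^2 *157^1 = 151976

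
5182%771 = 556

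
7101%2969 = 1163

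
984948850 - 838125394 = 146823456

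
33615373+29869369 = 63484742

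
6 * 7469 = 44814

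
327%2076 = 327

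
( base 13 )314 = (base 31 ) GS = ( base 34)fe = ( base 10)524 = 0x20c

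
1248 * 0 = 0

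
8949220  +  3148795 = 12098015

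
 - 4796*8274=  - 39682104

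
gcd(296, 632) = 8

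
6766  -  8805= - 2039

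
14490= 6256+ 8234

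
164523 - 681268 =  - 516745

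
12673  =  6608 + 6065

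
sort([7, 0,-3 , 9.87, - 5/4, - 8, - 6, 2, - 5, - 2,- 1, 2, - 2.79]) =[-8, - 6, - 5,-3, - 2.79, - 2,-5/4, - 1, 0,2, 2,7, 9.87 ] 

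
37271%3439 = 2881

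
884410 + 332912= 1217322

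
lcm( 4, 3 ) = 12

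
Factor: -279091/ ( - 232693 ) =331^( - 1)*397^1 = 397/331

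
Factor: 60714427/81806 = 2^(-1)*137^1*40903^(-1)*443171^1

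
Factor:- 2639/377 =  - 7^1 = - 7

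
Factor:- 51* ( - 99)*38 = 191862  =  2^1*3^3*11^1*17^1*19^1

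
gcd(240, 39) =3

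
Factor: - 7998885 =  - 3^3 * 5^1*193^1*307^1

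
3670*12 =44040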